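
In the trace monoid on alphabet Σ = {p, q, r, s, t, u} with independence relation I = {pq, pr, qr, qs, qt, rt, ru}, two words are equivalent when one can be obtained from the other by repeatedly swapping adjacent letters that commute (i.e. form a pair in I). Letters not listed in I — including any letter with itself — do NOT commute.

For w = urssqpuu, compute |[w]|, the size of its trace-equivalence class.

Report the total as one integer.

piece 0:u — minimal
piece 1:r — minimal
piece 2:s rests on {0:u, 1:r}
piece 3:s rests on {2:s}
piece 4:q rests on {0:u}
piece 5:p rests on {3:s}
piece 6:u rests on {4:q, 5:p}
piece 7:u rests on {6:u}
minimal pieces: {0:u, 1:r}
ways to finish when only these pieces remain (= sum over removing one remaining piece with nothing left below it):
  1 left: {7}→1
  2 left: {6,7}→1
  3 left: {4,6,7}→1  {5,6,7}→1
  4 left: {3,5,6,7}→1  {4,5,6,7}→2
  5 left: {2,3,5,6,7}→1  {3,4,5,6,7}→3
  6 left: {1,2,3,5,6,7}→1  {2,3,4,5,6,7}→4
  placing 0:u first → 5 extensions
  placing 1:r first → 4 extensions
total linear extensions = 9

9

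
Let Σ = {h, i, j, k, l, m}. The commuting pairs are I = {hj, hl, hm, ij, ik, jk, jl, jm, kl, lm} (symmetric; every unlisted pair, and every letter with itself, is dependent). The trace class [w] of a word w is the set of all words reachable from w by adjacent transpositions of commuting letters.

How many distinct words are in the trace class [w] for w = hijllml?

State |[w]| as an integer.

piece 0:h — minimal
piece 1:i rests on {0:h}
piece 2:j — minimal
piece 3:l rests on {1:i}
piece 4:l rests on {3:l}
piece 5:m rests on {1:i}
piece 6:l rests on {4:l}
minimal pieces: {0:h, 2:j}
ways to finish when only these pieces remain (= sum over removing one remaining piece with nothing left below it):
  1 left: {2}→1  {5}→1  {6}→1
  2 left: {2,5}→2  {2,6}→2  {4,6}→1  {5,6}→2
  3 left: {2,4,6}→3  {2,5,6}→6  {3,4,6}→1  {4,5,6}→3
  4 left: {2,3,4,6}→4  {2,4,5,6}→12  {3,4,5,6}→4
  5 left: {1,3,4,5,6}→4  {2,3,4,5,6}→20
  placing 0:h first → 24 extensions
  placing 2:j first → 4 extensions
total linear extensions = 28

28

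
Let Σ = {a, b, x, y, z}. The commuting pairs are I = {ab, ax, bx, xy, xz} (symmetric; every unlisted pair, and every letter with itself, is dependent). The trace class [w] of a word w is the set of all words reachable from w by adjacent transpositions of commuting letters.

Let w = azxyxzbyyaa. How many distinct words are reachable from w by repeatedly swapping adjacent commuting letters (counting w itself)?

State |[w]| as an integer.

0(a) covers ∅
1(z) covers 0:a
2(x) covers ∅
3(y) covers 1:z
4(x) covers 2:x
5(z) covers 3:y
6(b) covers 5:z
7(y) covers 6:b
8(y) covers 7:y
9(a) covers 8:y
10(a) covers 9:a
floor of heap: 0:a, 2:x
completions by unplaced set U, small U first (add the entries for U minus each lowest piece of U):
  |U|=1: {4}:1  {10}:1
  |U|=2: {2,4}:1  {4,10}:2  {9,10}:1
  |U|=3: {2,4,10}:3  {4,9,10}:3  {8,9,10}:1
  |U|=4: {2,4,9,10}:6  {4,8,9,10}:4  {7,8,9,10}:1
  |U|=5: {2,4,8,9,10}:10  {4,7,8,9,10}:5  {6,7,8,9,10}:1
  |U|=6: {2,4,7,8,9,10}:15  {4,6,7,8,9,10}:6  {5,6,7,8,9,10}:1
  |U|=7: {2,4,6,7,8,9,10}:21  {3,5,6,7,8,9,10}:1  {4,5,6,7,8,9,10}:7
  |U|=8: {1,3,5,6,7,8,9,10}:1  {2,4,5,6,7,8,9,10}:28  {3,4,5,6,7,8,9,10}:8
  |U|=9: {0,1,3,5,6,7,8,9,10}:1  {1,3,4,5,6,7,8,9,10}:9  {2,3,4,5,6,7,8,9,10}:36
  start at 0(a): 45
  start at 2(x): 10
sum over floor = 55

55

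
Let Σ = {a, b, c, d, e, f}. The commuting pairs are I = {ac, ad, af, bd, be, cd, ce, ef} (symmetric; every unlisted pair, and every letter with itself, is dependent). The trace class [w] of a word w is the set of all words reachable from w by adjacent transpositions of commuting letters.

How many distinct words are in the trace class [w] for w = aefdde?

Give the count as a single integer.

3

0(a) covers ∅
1(e) covers 0:a
2(f) covers ∅
3(d) covers 1:e, 2:f
4(d) covers 3:d
5(e) covers 4:d
floor of heap: 0:a, 2:f
completions by unplaced set U, small U first (add the entries for U minus each lowest piece of U):
  |U|=1: {5}:1
  |U|=2: {4,5}:1
  |U|=3: {3,4,5}:1
  |U|=4: {1,3,4,5}:1  {2,3,4,5}:1
  start at 0(a): 2
  start at 2(f): 1
sum over floor = 3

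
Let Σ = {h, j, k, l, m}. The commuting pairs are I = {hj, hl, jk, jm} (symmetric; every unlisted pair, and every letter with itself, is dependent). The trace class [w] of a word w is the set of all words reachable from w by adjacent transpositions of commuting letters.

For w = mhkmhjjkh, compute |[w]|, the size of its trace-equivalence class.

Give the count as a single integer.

36

piece 0:m — minimal
piece 1:h rests on {0:m}
piece 2:k rests on {1:h}
piece 3:m rests on {2:k}
piece 4:h rests on {3:m}
piece 5:j — minimal
piece 6:j rests on {5:j}
piece 7:k rests on {4:h}
piece 8:h rests on {7:k}
minimal pieces: {0:m, 5:j}
ways to finish when only these pieces remain (= sum over removing one remaining piece with nothing left below it):
  1 left: {6}→1  {8}→1
  2 left: {5,6}→1  {6,8}→2  {7,8}→1
  3 left: {4,7,8}→1  {5,6,8}→3  {6,7,8}→3
  4 left: {3,4,7,8}→1  {4,6,7,8}→4  {5,6,7,8}→6
  5 left: {2,3,4,7,8}→1  {3,4,6,7,8}→5  {4,5,6,7,8}→10
  6 left: {1,2,3,4,7,8}→1  {2,3,4,6,7,8}→6  {3,4,5,6,7,8}→15
  7 left: {0,1,2,3,4,7,8}→1  {1,2,3,4,6,7,8}→7  {2,3,4,5,6,7,8}→21
  placing 0:m first → 28 extensions
  placing 5:j first → 8 extensions
total linear extensions = 36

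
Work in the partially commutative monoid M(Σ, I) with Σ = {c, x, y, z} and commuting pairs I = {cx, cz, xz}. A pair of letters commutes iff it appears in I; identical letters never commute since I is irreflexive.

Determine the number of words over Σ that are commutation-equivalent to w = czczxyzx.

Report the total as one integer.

piece 0:c — minimal
piece 1:z — minimal
piece 2:c rests on {0:c}
piece 3:z rests on {1:z}
piece 4:x — minimal
piece 5:y rests on {2:c, 3:z, 4:x}
piece 6:z rests on {5:y}
piece 7:x rests on {5:y}
minimal pieces: {0:c, 1:z, 4:x}
ways to finish when only these pieces remain (= sum over removing one remaining piece with nothing left below it):
  1 left: {6}→1  {7}→1
  2 left: {6,7}→2
  3 left: {5,6,7}→2
  4 left: {2,5,6,7}→2  {3,5,6,7}→2  {4,5,6,7}→2
  5 left: {0,2,5,6,7}→2  {1,3,5,6,7}→2  {2,3,5,6,7}→4  {2,4,5,6,7}→4  {3,4,5,6,7}→4
  6 left: {0,2,3,5,6,7}→6  {0,2,4,5,6,7}→6  {1,2,3,5,6,7}→6  {1,3,4,5,6,7}→6  {2,3,4,5,6,7}→12
  placing 0:c first → 24 extensions
  placing 1:z first → 24 extensions
  placing 4:x first → 12 extensions
total linear extensions = 60

60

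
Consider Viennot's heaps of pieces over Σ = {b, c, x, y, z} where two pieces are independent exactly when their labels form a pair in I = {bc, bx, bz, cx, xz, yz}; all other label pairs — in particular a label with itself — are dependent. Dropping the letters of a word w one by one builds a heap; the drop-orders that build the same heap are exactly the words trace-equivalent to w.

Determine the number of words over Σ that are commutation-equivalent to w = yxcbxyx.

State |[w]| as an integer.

12

0(y) covers ∅
1(x) covers 0:y
2(c) covers 0:y
3(b) covers 0:y
4(x) covers 1:x
5(y) covers 2:c, 3:b, 4:x
6(x) covers 5:y
floor of heap: 0:y
completions by unplaced set U, small U first (add the entries for U minus each lowest piece of U):
  |U|=1: {6}:1
  |U|=2: {5,6}:1
  |U|=3: {2,5,6}:1  {3,5,6}:1  {4,5,6}:1
  |U|=4: {1,4,5,6}:1  {2,3,5,6}:2  {2,4,5,6}:2  {3,4,5,6}:2
  |U|=5: {1,2,4,5,6}:3  {1,3,4,5,6}:3  {2,3,4,5,6}:6
  start at 0(y): 12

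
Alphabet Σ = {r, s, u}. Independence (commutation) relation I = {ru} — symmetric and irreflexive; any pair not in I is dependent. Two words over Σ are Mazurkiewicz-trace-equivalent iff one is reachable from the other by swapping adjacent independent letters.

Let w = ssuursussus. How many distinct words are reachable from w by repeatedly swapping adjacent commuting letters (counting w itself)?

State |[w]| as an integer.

drop 0:s onto floor
drop 1:s onto {0:s}
drop 2:u onto {1:s}
drop 3:u onto {2:u}
drop 4:r onto {1:s}
drop 5:s onto {3:u, 4:r}
drop 6:u onto {5:s}
drop 7:s onto {6:u}
drop 8:s onto {7:s}
drop 9:u onto {8:s}
drop 10:s onto {9:u}
ground layer = {0:s}
drop-orders for the pieces not yet dropped (sum over which currently-grounded one goes next):
  1 to go: {10} 1
  2 to go: {9,10} 1
  3 to go: {8,9,10} 1
  4 to go: {7,8,9,10} 1
  5 to go: {6,7,8,9,10} 1
  6 to go: {5,6,7,8,9,10} 1
  7 to go: {3,5,6,7,8,9,10} 1  {4,5,6,7,8,9,10} 1
  8 to go: {2,3,5,6,7,8,9,10} 1  {3,4,5,6,7,8,9,10} 2
  9 to go: {2,3,4,5,6,7,8,9,10} 3
  if 0:s drops first: 3 orders

3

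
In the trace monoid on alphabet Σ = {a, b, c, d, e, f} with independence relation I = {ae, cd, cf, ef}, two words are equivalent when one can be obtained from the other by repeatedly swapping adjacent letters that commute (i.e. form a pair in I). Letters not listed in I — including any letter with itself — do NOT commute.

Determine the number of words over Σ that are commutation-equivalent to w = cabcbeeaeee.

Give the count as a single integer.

piece 0:c — minimal
piece 1:a rests on {0:c}
piece 2:b rests on {1:a}
piece 3:c rests on {2:b}
piece 4:b rests on {3:c}
piece 5:e rests on {4:b}
piece 6:e rests on {5:e}
piece 7:a rests on {4:b}
piece 8:e rests on {6:e}
piece 9:e rests on {8:e}
piece 10:e rests on {9:e}
minimal pieces: {0:c}
ways to finish when only these pieces remain (= sum over removing one remaining piece with nothing left below it):
  1 left: {7}→1  {10}→1
  2 left: {7,10}→2  {9,10}→1
  3 left: {7,9,10}→3  {8,9,10}→1
  4 left: {6,8,9,10}→1  {7,8,9,10}→4
  5 left: {5,6,8,9,10}→1  {6,7,8,9,10}→5
  6 left: {5,6,7,8,9,10}→6
  7 left: {4,5,6,7,8,9,10}→6
  8 left: {3,4,5,6,7,8,9,10}→6
  9 left: {2,3,4,5,6,7,8,9,10}→6
  placing 0:c first → 6 extensions

6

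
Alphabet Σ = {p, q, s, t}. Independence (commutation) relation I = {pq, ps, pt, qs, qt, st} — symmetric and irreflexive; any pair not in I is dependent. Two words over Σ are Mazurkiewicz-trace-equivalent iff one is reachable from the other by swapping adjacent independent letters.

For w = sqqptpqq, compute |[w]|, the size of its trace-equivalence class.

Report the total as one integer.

0(s) covers ∅
1(q) covers ∅
2(q) covers 1:q
3(p) covers ∅
4(t) covers ∅
5(p) covers 3:p
6(q) covers 2:q
7(q) covers 6:q
floor of heap: 0:s, 1:q, 3:p, 4:t
completions by unplaced set U, small U first (add the entries for U minus each lowest piece of U):
  |U|=1: {0}:1  {4}:1  {5}:1  {7}:1
  |U|=2: {0,4}:2  {0,5}:2  {0,7}:2  {3,5}:1  {4,5}:2  {4,7}:2  {5,7}:2  {6,7}:1
  |U|=3: {0,3,5}:3  {0,4,5}:6  {0,4,7}:6  {0,5,7}:6  {0,6,7}:3  {2,6,7}:1  {3,4,5}:3  {3,5,7}:3  {4,5,7}:6  {4,6,7}:3  {5,6,7}:3
  |U|=4: {0,2,6,7}:4  {0,3,4,5}:12  {0,3,5,7}:12  {0,4,5,7}:24  {0,4,6,7}:12  {0,5,6,7}:12  {1,2,6,7}:1  {2,4,6,7}:4  {2,5,6,7}:4  {3,4,5,7}:12  {3,5,6,7}:6  {4,5,6,7}:12
  |U|=5: {0,1,2,6,7}:5  {0,2,4,6,7}:20  {0,2,5,6,7}:20  {0,3,4,5,7}:60  {0,3,5,6,7}:30  {0,4,5,6,7}:60  {1,2,4,6,7}:5  {1,2,5,6,7}:5  {2,3,5,6,7}:10  {2,4,5,6,7}:20  {3,4,5,6,7}:30
  |U|=6: {0,1,2,4,6,7}:30  {0,1,2,5,6,7}:30  {0,2,3,5,6,7}:60  {0,2,4,5,6,7}:120  {0,3,4,5,6,7}:180  {1,2,3,5,6,7}:15  {1,2,4,5,6,7}:30  {2,3,4,5,6,7}:60
  start at 0(s): 105
  start at 1(q): 420
  start at 3(p): 210
  start at 4(t): 105
sum over floor = 840

840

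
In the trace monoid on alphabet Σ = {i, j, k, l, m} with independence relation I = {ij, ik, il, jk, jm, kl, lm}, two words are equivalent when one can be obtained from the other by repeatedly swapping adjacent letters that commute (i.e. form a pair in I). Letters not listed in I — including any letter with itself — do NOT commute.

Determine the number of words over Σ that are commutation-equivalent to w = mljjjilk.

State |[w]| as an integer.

0(m) covers ∅
1(l) covers ∅
2(j) covers 1:l
3(j) covers 2:j
4(j) covers 3:j
5(i) covers 0:m
6(l) covers 4:j
7(k) covers 0:m
floor of heap: 0:m, 1:l
completions by unplaced set U, small U first (add the entries for U minus each lowest piece of U):
  |U|=1: {5}:1  {6}:1  {7}:1
  |U|=2: {4,6}:1  {5,6}:2  {5,7}:2  {6,7}:2
  |U|=3: {0,5,7}:2  {3,4,6}:1  {4,5,6}:3  {4,6,7}:3  {5,6,7}:6
  |U|=4: {0,5,6,7}:8  {2,3,4,6}:1  {3,4,5,6}:4  {3,4,6,7}:4  {4,5,6,7}:12
  |U|=5: {0,4,5,6,7}:20  {1,2,3,4,6}:1  {2,3,4,5,6}:5  {2,3,4,6,7}:5  {3,4,5,6,7}:20
  |U|=6: {0,3,4,5,6,7}:40  {1,2,3,4,5,6}:6  {1,2,3,4,6,7}:6  {2,3,4,5,6,7}:30
  start at 0(m): 42
  start at 1(l): 70
sum over floor = 112

112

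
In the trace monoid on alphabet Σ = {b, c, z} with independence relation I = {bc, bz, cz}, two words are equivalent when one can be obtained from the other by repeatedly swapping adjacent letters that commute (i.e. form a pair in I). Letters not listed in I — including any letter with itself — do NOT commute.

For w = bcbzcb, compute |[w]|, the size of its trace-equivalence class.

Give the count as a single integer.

piece 0:b — minimal
piece 1:c — minimal
piece 2:b rests on {0:b}
piece 3:z — minimal
piece 4:c rests on {1:c}
piece 5:b rests on {2:b}
minimal pieces: {0:b, 1:c, 3:z}
ways to finish when only these pieces remain (= sum over removing one remaining piece with nothing left below it):
  1 left: {3}→1  {4}→1  {5}→1
  2 left: {1,4}→1  {2,5}→1  {3,4}→2  {3,5}→2  {4,5}→2
  3 left: {0,2,5}→1  {1,3,4}→3  {1,4,5}→3  {2,3,5}→3  {2,4,5}→3  {3,4,5}→6
  4 left: {0,2,3,5}→4  {0,2,4,5}→4  {1,2,4,5}→6  {1,3,4,5}→12  {2,3,4,5}→12
  placing 0:b first → 30 extensions
  placing 1:c first → 20 extensions
  placing 3:z first → 10 extensions
total linear extensions = 60

60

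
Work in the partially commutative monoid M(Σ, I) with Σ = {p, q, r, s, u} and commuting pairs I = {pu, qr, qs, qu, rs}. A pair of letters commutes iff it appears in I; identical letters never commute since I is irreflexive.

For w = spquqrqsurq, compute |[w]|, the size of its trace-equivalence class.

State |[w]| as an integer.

#0=s has no predecessor
#1=p depends on [0:s]
#2=q depends on [1:p]
#3=u depends on [0:s]
#4=q depends on [2:q]
#5=r depends on [1:p, 3:u]
#6=q depends on [4:q]
#7=s depends on [1:p, 3:u]
#8=u depends on [5:r, 7:s]
#9=r depends on [8:u]
#10=q depends on [6:q]
sources: [0:s]
N(rest) = Σ N(rest − s) over sources s of rest; N(one piece) = 1:
  size 1 → [9]=1  [10]=1
  size 2 → [6,10]=1  [8,9]=1  [9,10]=2
  size 3 → [4,6,10]=1  [5,8,9]=1  [6,9,10]=3  [7,8,9]=1  [8,9,10]=3
  size 4 → [2,4,6,10]=1  [4,6,9,10]=4  [5,7,8,9]=2  [5,8,9,10]=4  [6,8,9,10]=6  [7,8,9,10]=4
  size 5 → [2,4,6,9,10]=5  [3,5,7,8,9]=2  [4,6,8,9,10]=10  [5,6,8,9,10]=10  [5,7,8,9,10]=10  [6,7,8,9,10]=10
  size 6 → [2,4,6,8,9,10]=15  [3,5,7,8,9,10]=12  [4,5,6,8,9,10]=20  [4,6,7,8,9,10]=20  [5,6,7,8,9,10]=30
  size 7 → [2,4,5,6,8,9,10]=35  [2,4,6,7,8,9,10]=35  [3,5,6,7,8,9,10]=42  [4,5,6,7,8,9,10]=70
  size 8 → [2,4,5,6,7,8,9,10]=140  [3,4,5,6,7,8,9,10]=112
  size 9 → [1,2,4,5,6,7,8,9,10]=140  [2,3,4,5,6,7,8,9,10]=252
  first=0(s) contributes 392

392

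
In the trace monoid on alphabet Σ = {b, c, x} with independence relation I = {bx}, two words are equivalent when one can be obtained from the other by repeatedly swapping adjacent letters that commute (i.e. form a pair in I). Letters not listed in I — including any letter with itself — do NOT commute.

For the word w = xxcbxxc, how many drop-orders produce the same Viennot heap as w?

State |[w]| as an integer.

0(x) covers ∅
1(x) covers 0:x
2(c) covers 1:x
3(b) covers 2:c
4(x) covers 2:c
5(x) covers 4:x
6(c) covers 3:b, 5:x
floor of heap: 0:x
completions by unplaced set U, small U first (add the entries for U minus each lowest piece of U):
  |U|=1: {6}:1
  |U|=2: {3,6}:1  {5,6}:1
  |U|=3: {3,5,6}:2  {4,5,6}:1
  |U|=4: {3,4,5,6}:3
  |U|=5: {2,3,4,5,6}:3
  start at 0(x): 3

3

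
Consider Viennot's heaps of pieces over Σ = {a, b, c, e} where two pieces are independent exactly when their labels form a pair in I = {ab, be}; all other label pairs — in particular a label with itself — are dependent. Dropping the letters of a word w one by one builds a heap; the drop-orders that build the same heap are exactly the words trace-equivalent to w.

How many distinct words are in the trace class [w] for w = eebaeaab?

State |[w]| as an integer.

piece 0:e — minimal
piece 1:e rests on {0:e}
piece 2:b — minimal
piece 3:a rests on {1:e}
piece 4:e rests on {3:a}
piece 5:a rests on {4:e}
piece 6:a rests on {5:a}
piece 7:b rests on {2:b}
minimal pieces: {0:e, 2:b}
ways to finish when only these pieces remain (= sum over removing one remaining piece with nothing left below it):
  1 left: {6}→1  {7}→1
  2 left: {2,7}→1  {5,6}→1  {6,7}→2
  3 left: {2,6,7}→3  {4,5,6}→1  {5,6,7}→3
  4 left: {2,5,6,7}→6  {3,4,5,6}→1  {4,5,6,7}→4
  5 left: {1,3,4,5,6}→1  {2,4,5,6,7}→10  {3,4,5,6,7}→5
  6 left: {0,1,3,4,5,6}→1  {1,3,4,5,6,7}→6  {2,3,4,5,6,7}→15
  placing 0:e first → 21 extensions
  placing 2:b first → 7 extensions
total linear extensions = 28

28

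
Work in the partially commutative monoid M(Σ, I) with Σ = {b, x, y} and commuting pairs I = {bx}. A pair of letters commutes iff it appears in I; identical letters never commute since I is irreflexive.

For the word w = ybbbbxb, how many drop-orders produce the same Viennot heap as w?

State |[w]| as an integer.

piece 0:y — minimal
piece 1:b rests on {0:y}
piece 2:b rests on {1:b}
piece 3:b rests on {2:b}
piece 4:b rests on {3:b}
piece 5:x rests on {0:y}
piece 6:b rests on {4:b}
minimal pieces: {0:y}
ways to finish when only these pieces remain (= sum over removing one remaining piece with nothing left below it):
  1 left: {5}→1  {6}→1
  2 left: {4,6}→1  {5,6}→2
  3 left: {3,4,6}→1  {4,5,6}→3
  4 left: {2,3,4,6}→1  {3,4,5,6}→4
  5 left: {1,2,3,4,6}→1  {2,3,4,5,6}→5
  placing 0:y first → 6 extensions

6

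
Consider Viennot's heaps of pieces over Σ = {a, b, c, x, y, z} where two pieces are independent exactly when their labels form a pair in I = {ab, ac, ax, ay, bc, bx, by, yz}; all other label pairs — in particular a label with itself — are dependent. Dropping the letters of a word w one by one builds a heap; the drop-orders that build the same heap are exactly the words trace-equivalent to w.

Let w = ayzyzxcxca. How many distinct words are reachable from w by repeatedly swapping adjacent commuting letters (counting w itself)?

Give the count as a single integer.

#0=a has no predecessor
#1=y has no predecessor
#2=z depends on [0:a]
#3=y depends on [1:y]
#4=z depends on [2:z]
#5=x depends on [3:y, 4:z]
#6=c depends on [5:x]
#7=x depends on [6:c]
#8=c depends on [7:x]
#9=a depends on [4:z]
sources: [0:a, 1:y]
N(rest) = Σ N(rest − s) over sources s of rest; N(one piece) = 1:
  size 1 → [8]=1  [9]=1
  size 2 → [7,8]=1  [8,9]=2
  size 3 → [6,7,8]=1  [7,8,9]=3
  size 4 → [5,6,7,8]=1  [6,7,8,9]=4
  size 5 → [3,5,6,7,8]=1  [5,6,7,8,9]=5
  size 6 → [1,3,5,6,7,8]=1  [3,5,6,7,8,9]=6  [4,5,6,7,8,9]=5
  size 7 → [1,3,5,6,7,8,9]=7  [2,4,5,6,7,8,9]=5  [3,4,5,6,7,8,9]=11
  size 8 → [0,2,4,5,6,7,8,9]=5  [1,3,4,5,6,7,8,9]=18  [2,3,4,5,6,7,8,9]=16
  first=0(a) contributes 34
  first=1(y) contributes 21
|[w]| = 55

55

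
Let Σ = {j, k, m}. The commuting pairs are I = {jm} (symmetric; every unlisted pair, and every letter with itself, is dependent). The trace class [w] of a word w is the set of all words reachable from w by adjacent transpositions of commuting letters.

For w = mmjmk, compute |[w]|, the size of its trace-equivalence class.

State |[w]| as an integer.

4

drop 0:m onto floor
drop 1:m onto {0:m}
drop 2:j onto floor
drop 3:m onto {1:m}
drop 4:k onto {2:j, 3:m}
ground layer = {0:m, 2:j}
drop-orders for the pieces not yet dropped (sum over which currently-grounded one goes next):
  1 to go: {4} 1
  2 to go: {2,4} 1  {3,4} 1
  3 to go: {1,3,4} 1  {2,3,4} 2
  if 0:m drops first: 3 orders
  if 2:j drops first: 1 orders
heap linearizations: 4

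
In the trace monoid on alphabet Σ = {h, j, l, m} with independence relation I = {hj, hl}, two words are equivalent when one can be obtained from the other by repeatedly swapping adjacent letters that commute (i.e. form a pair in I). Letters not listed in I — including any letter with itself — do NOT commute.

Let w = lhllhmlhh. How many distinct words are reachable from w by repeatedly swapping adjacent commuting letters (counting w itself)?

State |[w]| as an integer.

drop 0:l onto floor
drop 1:h onto floor
drop 2:l onto {0:l}
drop 3:l onto {2:l}
drop 4:h onto {1:h}
drop 5:m onto {3:l, 4:h}
drop 6:l onto {5:m}
drop 7:h onto {5:m}
drop 8:h onto {7:h}
ground layer = {0:l, 1:h}
drop-orders for the pieces not yet dropped (sum over which currently-grounded one goes next):
  1 to go: {6} 1  {8} 1
  2 to go: {6,8} 2  {7,8} 1
  3 to go: {6,7,8} 3
  4 to go: {5,6,7,8} 3
  5 to go: {3,5,6,7,8} 3  {4,5,6,7,8} 3
  6 to go: {1,4,5,6,7,8} 3  {2,3,5,6,7,8} 3  {3,4,5,6,7,8} 6
  7 to go: {0,2,3,5,6,7,8} 3  {1,3,4,5,6,7,8} 9  {2,3,4,5,6,7,8} 9
  if 0:l drops first: 18 orders
  if 1:h drops first: 12 orders
heap linearizations: 30

30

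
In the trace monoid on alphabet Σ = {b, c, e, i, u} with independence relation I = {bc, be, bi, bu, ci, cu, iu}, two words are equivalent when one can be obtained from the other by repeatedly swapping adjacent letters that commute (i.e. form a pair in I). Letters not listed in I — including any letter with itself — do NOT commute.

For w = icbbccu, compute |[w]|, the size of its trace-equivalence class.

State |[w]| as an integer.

420

drop 0:i onto floor
drop 1:c onto floor
drop 2:b onto floor
drop 3:b onto {2:b}
drop 4:c onto {1:c}
drop 5:c onto {4:c}
drop 6:u onto floor
ground layer = {0:i, 1:c, 2:b, 6:u}
drop-orders for the pieces not yet dropped (sum over which currently-grounded one goes next):
  1 to go: {0} 1  {3} 1  {5} 1  {6} 1
  2 to go: {0,3} 2  {0,5} 2  {0,6} 2  {2,3} 1  {3,5} 2  {3,6} 2  {4,5} 1  {5,6} 2
  3 to go: {0,2,3} 3  {0,3,5} 6  {0,3,6} 6  {0,4,5} 3  {0,5,6} 6  {1,4,5} 1  {2,3,5} 3  {2,3,6} 3  {3,4,5} 3  {3,5,6} 6  {4,5,6} 3
  4 to go: {0,1,4,5} 4  {0,2,3,5} 12  {0,2,3,6} 12  {0,3,4,5} 12  {0,3,5,6} 24  {0,4,5,6} 12  {1,3,4,5} 4  {1,4,5,6} 4  {2,3,4,5} 6  {2,3,5,6} 12  {3,4,5,6} 12
  5 to go: {0,1,3,4,5} 20  {0,1,4,5,6} 20  {0,2,3,4,5} 30  {0,2,3,5,6} 60  {0,3,4,5,6} 60  {1,2,3,4,5} 10  {1,3,4,5,6} 20  {2,3,4,5,6} 30
  if 0:i drops first: 60 orders
  if 1:c drops first: 180 orders
  if 2:b drops first: 120 orders
  if 6:u drops first: 60 orders
heap linearizations: 420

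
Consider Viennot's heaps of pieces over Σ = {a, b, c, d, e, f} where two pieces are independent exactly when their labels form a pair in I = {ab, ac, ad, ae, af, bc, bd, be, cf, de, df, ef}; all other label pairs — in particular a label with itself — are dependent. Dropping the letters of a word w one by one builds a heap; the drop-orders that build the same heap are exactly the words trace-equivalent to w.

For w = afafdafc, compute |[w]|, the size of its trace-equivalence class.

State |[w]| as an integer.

560

#0=a has no predecessor
#1=f has no predecessor
#2=a depends on [0:a]
#3=f depends on [1:f]
#4=d has no predecessor
#5=a depends on [2:a]
#6=f depends on [3:f]
#7=c depends on [4:d]
sources: [0:a, 1:f, 4:d]
N(rest) = Σ N(rest − s) over sources s of rest; N(one piece) = 1:
  size 1 → [5]=1  [6]=1  [7]=1
  size 2 → [2,5]=1  [3,6]=1  [4,7]=1  [5,6]=2  [5,7]=2  [6,7]=2
  size 3 → [0,2,5]=1  [1,3,6]=1  [2,5,6]=3  [2,5,7]=3  [3,5,6]=3  [3,6,7]=3  [4,5,7]=3  [4,6,7]=3  [5,6,7]=6
  size 4 → [0,2,5,6]=4  [0,2,5,7]=4  [1,3,5,6]=4  [1,3,6,7]=4  [2,3,5,6]=6  [2,4,5,7]=6  [2,5,6,7]=12  [3,4,6,7]=6  [3,5,6,7]=12  [4,5,6,7]=12
  size 5 → [0,2,3,5,6]=10  [0,2,4,5,7]=10  [0,2,5,6,7]=20  [1,2,3,5,6]=10  [1,3,4,6,7]=10  [1,3,5,6,7]=20  [2,3,5,6,7]=30  [2,4,5,6,7]=30  [3,4,5,6,7]=30
  size 6 → [0,1,2,3,5,6]=20  [0,2,3,5,6,7]=60  [0,2,4,5,6,7]=60  [1,2,3,5,6,7]=60  [1,3,4,5,6,7]=60  [2,3,4,5,6,7]=90
  first=0(a) contributes 210
  first=1(f) contributes 210
  first=4(d) contributes 140
|[w]| = 560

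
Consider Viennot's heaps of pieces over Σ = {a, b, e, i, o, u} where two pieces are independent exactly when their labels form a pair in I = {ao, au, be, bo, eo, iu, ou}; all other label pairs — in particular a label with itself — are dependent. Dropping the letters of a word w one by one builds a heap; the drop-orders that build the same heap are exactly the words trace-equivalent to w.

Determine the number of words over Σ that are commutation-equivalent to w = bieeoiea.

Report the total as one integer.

3

drop 0:b onto floor
drop 1:i onto {0:b}
drop 2:e onto {1:i}
drop 3:e onto {2:e}
drop 4:o onto {1:i}
drop 5:i onto {3:e, 4:o}
drop 6:e onto {5:i}
drop 7:a onto {6:e}
ground layer = {0:b}
drop-orders for the pieces not yet dropped (sum over which currently-grounded one goes next):
  1 to go: {7} 1
  2 to go: {6,7} 1
  3 to go: {5,6,7} 1
  4 to go: {3,5,6,7} 1  {4,5,6,7} 1
  5 to go: {2,3,5,6,7} 1  {3,4,5,6,7} 2
  6 to go: {2,3,4,5,6,7} 3
  if 0:b drops first: 3 orders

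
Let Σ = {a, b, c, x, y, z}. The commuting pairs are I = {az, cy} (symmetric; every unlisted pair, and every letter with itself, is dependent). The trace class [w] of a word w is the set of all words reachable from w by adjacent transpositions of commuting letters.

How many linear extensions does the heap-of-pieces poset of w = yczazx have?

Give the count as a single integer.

6

piece 0:y — minimal
piece 1:c — minimal
piece 2:z rests on {0:y, 1:c}
piece 3:a rests on {0:y, 1:c}
piece 4:z rests on {2:z}
piece 5:x rests on {3:a, 4:z}
minimal pieces: {0:y, 1:c}
ways to finish when only these pieces remain (= sum over removing one remaining piece with nothing left below it):
  1 left: {5}→1
  2 left: {3,5}→1  {4,5}→1
  3 left: {2,4,5}→1  {3,4,5}→2
  4 left: {2,3,4,5}→3
  placing 0:y first → 3 extensions
  placing 1:c first → 3 extensions
total linear extensions = 6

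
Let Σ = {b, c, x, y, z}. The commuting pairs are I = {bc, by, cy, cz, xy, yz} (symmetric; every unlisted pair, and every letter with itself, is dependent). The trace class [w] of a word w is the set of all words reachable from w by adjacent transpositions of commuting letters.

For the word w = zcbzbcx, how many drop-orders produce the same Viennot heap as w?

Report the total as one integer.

drop 0:z onto floor
drop 1:c onto floor
drop 2:b onto {0:z}
drop 3:z onto {2:b}
drop 4:b onto {3:z}
drop 5:c onto {1:c}
drop 6:x onto {4:b, 5:c}
ground layer = {0:z, 1:c}
drop-orders for the pieces not yet dropped (sum over which currently-grounded one goes next):
  1 to go: {6} 1
  2 to go: {4,6} 1  {5,6} 1
  3 to go: {1,5,6} 1  {3,4,6} 1  {4,5,6} 2
  4 to go: {1,4,5,6} 3  {2,3,4,6} 1  {3,4,5,6} 3
  5 to go: {0,2,3,4,6} 1  {1,3,4,5,6} 6  {2,3,4,5,6} 4
  if 0:z drops first: 10 orders
  if 1:c drops first: 5 orders
heap linearizations: 15

15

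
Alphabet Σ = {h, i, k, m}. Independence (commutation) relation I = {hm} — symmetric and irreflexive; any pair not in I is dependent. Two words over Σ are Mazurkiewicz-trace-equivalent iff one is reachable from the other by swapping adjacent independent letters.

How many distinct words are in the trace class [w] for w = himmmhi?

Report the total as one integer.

0(h) covers ∅
1(i) covers 0:h
2(m) covers 1:i
3(m) covers 2:m
4(m) covers 3:m
5(h) covers 1:i
6(i) covers 4:m, 5:h
floor of heap: 0:h
completions by unplaced set U, small U first (add the entries for U minus each lowest piece of U):
  |U|=1: {6}:1
  |U|=2: {4,6}:1  {5,6}:1
  |U|=3: {3,4,6}:1  {4,5,6}:2
  |U|=4: {2,3,4,6}:1  {3,4,5,6}:3
  |U|=5: {2,3,4,5,6}:4
  start at 0(h): 4

4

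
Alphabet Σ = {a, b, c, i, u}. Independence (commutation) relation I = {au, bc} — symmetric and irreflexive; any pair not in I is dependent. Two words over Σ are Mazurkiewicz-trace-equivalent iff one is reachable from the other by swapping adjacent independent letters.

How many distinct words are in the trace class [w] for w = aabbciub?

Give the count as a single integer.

3

#0=a has no predecessor
#1=a depends on [0:a]
#2=b depends on [1:a]
#3=b depends on [2:b]
#4=c depends on [1:a]
#5=i depends on [3:b, 4:c]
#6=u depends on [5:i]
#7=b depends on [6:u]
sources: [0:a]
N(rest) = Σ N(rest − s) over sources s of rest; N(one piece) = 1:
  size 1 → [7]=1
  size 2 → [6,7]=1
  size 3 → [5,6,7]=1
  size 4 → [3,5,6,7]=1  [4,5,6,7]=1
  size 5 → [2,3,5,6,7]=1  [3,4,5,6,7]=2
  size 6 → [2,3,4,5,6,7]=3
  first=0(a) contributes 3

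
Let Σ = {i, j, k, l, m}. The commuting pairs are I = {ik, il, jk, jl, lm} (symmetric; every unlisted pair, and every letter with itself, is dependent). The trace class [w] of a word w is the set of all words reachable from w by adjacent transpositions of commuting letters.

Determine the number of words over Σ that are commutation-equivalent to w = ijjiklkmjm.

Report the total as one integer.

35

piece 0:i — minimal
piece 1:j rests on {0:i}
piece 2:j rests on {1:j}
piece 3:i rests on {2:j}
piece 4:k — minimal
piece 5:l rests on {4:k}
piece 6:k rests on {5:l}
piece 7:m rests on {3:i, 6:k}
piece 8:j rests on {7:m}
piece 9:m rests on {8:j}
minimal pieces: {0:i, 4:k}
ways to finish when only these pieces remain (= sum over removing one remaining piece with nothing left below it):
  1 left: {9}→1
  2 left: {8,9}→1
  3 left: {7,8,9}→1
  4 left: {3,7,8,9}→1  {6,7,8,9}→1
  5 left: {2,3,7,8,9}→1  {3,6,7,8,9}→2  {5,6,7,8,9}→1
  6 left: {1,2,3,7,8,9}→1  {2,3,6,7,8,9}→3  {3,5,6,7,8,9}→3  {4,5,6,7,8,9}→1
  7 left: {0,1,2,3,7,8,9}→1  {1,2,3,6,7,8,9}→4  {2,3,5,6,7,8,9}→6  {3,4,5,6,7,8,9}→4
  8 left: {0,1,2,3,6,7,8,9}→5  {1,2,3,5,6,7,8,9}→10  {2,3,4,5,6,7,8,9}→10
  placing 0:i first → 20 extensions
  placing 4:k first → 15 extensions
total linear extensions = 35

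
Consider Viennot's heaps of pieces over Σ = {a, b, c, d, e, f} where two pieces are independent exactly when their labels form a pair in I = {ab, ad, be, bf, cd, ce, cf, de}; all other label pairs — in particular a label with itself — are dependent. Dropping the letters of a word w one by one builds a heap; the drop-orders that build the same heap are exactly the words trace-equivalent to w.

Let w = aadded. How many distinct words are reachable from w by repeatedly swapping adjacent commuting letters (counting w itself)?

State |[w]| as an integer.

20

drop 0:a onto floor
drop 1:a onto {0:a}
drop 2:d onto floor
drop 3:d onto {2:d}
drop 4:e onto {1:a}
drop 5:d onto {3:d}
ground layer = {0:a, 2:d}
drop-orders for the pieces not yet dropped (sum over which currently-grounded one goes next):
  1 to go: {4} 1  {5} 1
  2 to go: {1,4} 1  {3,5} 1  {4,5} 2
  3 to go: {0,1,4} 1  {1,4,5} 3  {2,3,5} 1  {3,4,5} 3
  4 to go: {0,1,4,5} 4  {1,3,4,5} 6  {2,3,4,5} 4
  if 0:a drops first: 10 orders
  if 2:d drops first: 10 orders
heap linearizations: 20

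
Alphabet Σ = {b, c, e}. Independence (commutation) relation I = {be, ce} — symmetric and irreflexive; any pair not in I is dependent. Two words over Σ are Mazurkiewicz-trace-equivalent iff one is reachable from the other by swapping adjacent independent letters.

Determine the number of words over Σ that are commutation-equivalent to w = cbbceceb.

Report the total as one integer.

drop 0:c onto floor
drop 1:b onto {0:c}
drop 2:b onto {1:b}
drop 3:c onto {2:b}
drop 4:e onto floor
drop 5:c onto {3:c}
drop 6:e onto {4:e}
drop 7:b onto {5:c}
ground layer = {0:c, 4:e}
drop-orders for the pieces not yet dropped (sum over which currently-grounded one goes next):
  1 to go: {6} 1  {7} 1
  2 to go: {4,6} 1  {5,7} 1  {6,7} 2
  3 to go: {3,5,7} 1  {4,6,7} 3  {5,6,7} 3
  4 to go: {2,3,5,7} 1  {3,5,6,7} 4  {4,5,6,7} 6
  5 to go: {1,2,3,5,7} 1  {2,3,5,6,7} 5  {3,4,5,6,7} 10
  6 to go: {0,1,2,3,5,7} 1  {1,2,3,5,6,7} 6  {2,3,4,5,6,7} 15
  if 0:c drops first: 21 orders
  if 4:e drops first: 7 orders
heap linearizations: 28

28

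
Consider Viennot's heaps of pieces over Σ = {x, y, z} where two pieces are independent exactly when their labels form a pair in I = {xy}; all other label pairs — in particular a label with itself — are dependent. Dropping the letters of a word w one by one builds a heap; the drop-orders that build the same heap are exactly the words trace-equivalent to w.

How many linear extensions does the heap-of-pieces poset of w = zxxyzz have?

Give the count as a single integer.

3

piece 0:z — minimal
piece 1:x rests on {0:z}
piece 2:x rests on {1:x}
piece 3:y rests on {0:z}
piece 4:z rests on {2:x, 3:y}
piece 5:z rests on {4:z}
minimal pieces: {0:z}
ways to finish when only these pieces remain (= sum over removing one remaining piece with nothing left below it):
  1 left: {5}→1
  2 left: {4,5}→1
  3 left: {2,4,5}→1  {3,4,5}→1
  4 left: {1,2,4,5}→1  {2,3,4,5}→2
  placing 0:z first → 3 extensions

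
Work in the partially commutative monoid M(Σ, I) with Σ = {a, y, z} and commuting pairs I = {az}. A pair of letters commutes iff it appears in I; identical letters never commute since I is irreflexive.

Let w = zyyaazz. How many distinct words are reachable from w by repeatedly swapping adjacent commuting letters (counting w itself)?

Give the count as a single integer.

0(z) covers ∅
1(y) covers 0:z
2(y) covers 1:y
3(a) covers 2:y
4(a) covers 3:a
5(z) covers 2:y
6(z) covers 5:z
floor of heap: 0:z
completions by unplaced set U, small U first (add the entries for U minus each lowest piece of U):
  |U|=1: {4}:1  {6}:1
  |U|=2: {3,4}:1  {4,6}:2  {5,6}:1
  |U|=3: {3,4,6}:3  {4,5,6}:3
  |U|=4: {3,4,5,6}:6
  |U|=5: {2,3,4,5,6}:6
  start at 0(z): 6

6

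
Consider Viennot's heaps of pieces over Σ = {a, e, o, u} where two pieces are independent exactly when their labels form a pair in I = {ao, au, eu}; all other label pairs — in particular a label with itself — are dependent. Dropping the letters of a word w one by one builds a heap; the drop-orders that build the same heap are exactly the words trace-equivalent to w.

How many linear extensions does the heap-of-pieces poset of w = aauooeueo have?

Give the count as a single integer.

35

0(a) covers ∅
1(a) covers 0:a
2(u) covers ∅
3(o) covers 2:u
4(o) covers 3:o
5(e) covers 1:a, 4:o
6(u) covers 4:o
7(e) covers 5:e
8(o) covers 6:u, 7:e
floor of heap: 0:a, 2:u
completions by unplaced set U, small U first (add the entries for U minus each lowest piece of U):
  |U|=1: {8}:1
  |U|=2: {6,8}:1  {7,8}:1
  |U|=3: {5,7,8}:1  {6,7,8}:2
  |U|=4: {1,5,7,8}:1  {5,6,7,8}:3
  |U|=5: {0,1,5,7,8}:1  {1,5,6,7,8}:4  {4,5,6,7,8}:3
  |U|=6: {0,1,5,6,7,8}:5  {1,4,5,6,7,8}:7  {3,4,5,6,7,8}:3
  |U|=7: {0,1,4,5,6,7,8}:12  {1,3,4,5,6,7,8}:10  {2,3,4,5,6,7,8}:3
  start at 0(a): 13
  start at 2(u): 22
sum over floor = 35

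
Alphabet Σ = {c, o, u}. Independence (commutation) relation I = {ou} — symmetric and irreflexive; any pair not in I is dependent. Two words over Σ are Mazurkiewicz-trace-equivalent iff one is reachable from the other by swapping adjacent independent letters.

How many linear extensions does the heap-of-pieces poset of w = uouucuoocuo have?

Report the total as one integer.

24

0(u) covers ∅
1(o) covers ∅
2(u) covers 0:u
3(u) covers 2:u
4(c) covers 1:o, 3:u
5(u) covers 4:c
6(o) covers 4:c
7(o) covers 6:o
8(c) covers 5:u, 7:o
9(u) covers 8:c
10(o) covers 8:c
floor of heap: 0:u, 1:o
completions by unplaced set U, small U first (add the entries for U minus each lowest piece of U):
  |U|=1: {9}:1  {10}:1
  |U|=2: {9,10}:2
  |U|=3: {8,9,10}:2
  |U|=4: {5,8,9,10}:2  {7,8,9,10}:2
  |U|=5: {5,7,8,9,10}:4  {6,7,8,9,10}:2
  |U|=6: {5,6,7,8,9,10}:6
  |U|=7: {4,5,6,7,8,9,10}:6
  |U|=8: {1,4,5,6,7,8,9,10}:6  {3,4,5,6,7,8,9,10}:6
  |U|=9: {1,3,4,5,6,7,8,9,10}:12  {2,3,4,5,6,7,8,9,10}:6
  start at 0(u): 18
  start at 1(o): 6
sum over floor = 24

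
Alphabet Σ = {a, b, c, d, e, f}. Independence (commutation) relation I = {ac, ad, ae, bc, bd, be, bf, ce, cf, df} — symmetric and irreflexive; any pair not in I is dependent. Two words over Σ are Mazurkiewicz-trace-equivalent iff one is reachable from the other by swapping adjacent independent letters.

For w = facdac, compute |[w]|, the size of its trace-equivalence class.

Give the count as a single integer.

20

0(f) covers ∅
1(a) covers 0:f
2(c) covers ∅
3(d) covers 2:c
4(a) covers 1:a
5(c) covers 3:d
floor of heap: 0:f, 2:c
completions by unplaced set U, small U first (add the entries for U minus each lowest piece of U):
  |U|=1: {4}:1  {5}:1
  |U|=2: {1,4}:1  {3,5}:1  {4,5}:2
  |U|=3: {0,1,4}:1  {1,4,5}:3  {2,3,5}:1  {3,4,5}:3
  |U|=4: {0,1,4,5}:4  {1,3,4,5}:6  {2,3,4,5}:4
  start at 0(f): 10
  start at 2(c): 10
sum over floor = 20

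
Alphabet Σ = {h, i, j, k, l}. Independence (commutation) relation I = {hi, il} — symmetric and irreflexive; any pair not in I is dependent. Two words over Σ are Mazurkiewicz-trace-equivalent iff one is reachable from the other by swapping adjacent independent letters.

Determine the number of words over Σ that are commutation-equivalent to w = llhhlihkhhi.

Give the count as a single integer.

piece 0:l — minimal
piece 1:l rests on {0:l}
piece 2:h rests on {1:l}
piece 3:h rests on {2:h}
piece 4:l rests on {3:h}
piece 5:i — minimal
piece 6:h rests on {4:l}
piece 7:k rests on {5:i, 6:h}
piece 8:h rests on {7:k}
piece 9:h rests on {8:h}
piece 10:i rests on {7:k}
minimal pieces: {0:l, 5:i}
ways to finish when only these pieces remain (= sum over removing one remaining piece with nothing left below it):
  1 left: {9}→1  {10}→1
  2 left: {8,9}→1  {9,10}→2
  3 left: {8,9,10}→3
  4 left: {7,8,9,10}→3
  5 left: {5,7,8,9,10}→3  {6,7,8,9,10}→3
  6 left: {4,6,7,8,9,10}→3  {5,6,7,8,9,10}→6
  7 left: {3,4,6,7,8,9,10}→3  {4,5,6,7,8,9,10}→9
  8 left: {2,3,4,6,7,8,9,10}→3  {3,4,5,6,7,8,9,10}→12
  9 left: {1,2,3,4,6,7,8,9,10}→3  {2,3,4,5,6,7,8,9,10}→15
  placing 0:l first → 18 extensions
  placing 5:i first → 3 extensions
total linear extensions = 21

21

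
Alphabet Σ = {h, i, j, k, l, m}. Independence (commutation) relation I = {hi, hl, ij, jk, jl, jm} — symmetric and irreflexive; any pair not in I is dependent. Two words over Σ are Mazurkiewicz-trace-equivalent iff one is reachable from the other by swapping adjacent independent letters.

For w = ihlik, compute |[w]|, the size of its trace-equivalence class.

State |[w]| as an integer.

#0=i has no predecessor
#1=h has no predecessor
#2=l depends on [0:i]
#3=i depends on [2:l]
#4=k depends on [1:h, 3:i]
sources: [0:i, 1:h]
N(rest) = Σ N(rest − s) over sources s of rest; N(one piece) = 1:
  size 1 → [4]=1
  size 2 → [1,4]=1  [3,4]=1
  size 3 → [1,3,4]=2  [2,3,4]=1
  first=0(i) contributes 3
  first=1(h) contributes 1
|[w]| = 4

4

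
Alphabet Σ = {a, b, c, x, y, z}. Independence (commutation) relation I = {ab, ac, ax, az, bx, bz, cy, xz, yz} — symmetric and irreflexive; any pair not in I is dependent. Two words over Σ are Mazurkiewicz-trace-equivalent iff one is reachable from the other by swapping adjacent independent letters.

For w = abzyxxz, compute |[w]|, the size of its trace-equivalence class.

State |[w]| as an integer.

42

piece 0:a — minimal
piece 1:b — minimal
piece 2:z — minimal
piece 3:y rests on {0:a, 1:b}
piece 4:x rests on {3:y}
piece 5:x rests on {4:x}
piece 6:z rests on {2:z}
minimal pieces: {0:a, 1:b, 2:z}
ways to finish when only these pieces remain (= sum over removing one remaining piece with nothing left below it):
  1 left: {5}→1  {6}→1
  2 left: {2,6}→1  {4,5}→1  {5,6}→2
  3 left: {2,5,6}→3  {3,4,5}→1  {4,5,6}→3
  4 left: {0,3,4,5}→1  {1,3,4,5}→1  {2,4,5,6}→6  {3,4,5,6}→4
  5 left: {0,1,3,4,5}→2  {0,3,4,5,6}→5  {1,3,4,5,6}→5  {2,3,4,5,6}→10
  placing 0:a first → 15 extensions
  placing 1:b first → 15 extensions
  placing 2:z first → 12 extensions
total linear extensions = 42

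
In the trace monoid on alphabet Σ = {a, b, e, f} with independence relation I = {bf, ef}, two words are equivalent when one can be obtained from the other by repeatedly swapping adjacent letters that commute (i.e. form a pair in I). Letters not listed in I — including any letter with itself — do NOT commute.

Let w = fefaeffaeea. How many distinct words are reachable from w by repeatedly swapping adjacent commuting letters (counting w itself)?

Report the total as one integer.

9

0(f) covers ∅
1(e) covers ∅
2(f) covers 0:f
3(a) covers 1:e, 2:f
4(e) covers 3:a
5(f) covers 3:a
6(f) covers 5:f
7(a) covers 4:e, 6:f
8(e) covers 7:a
9(e) covers 8:e
10(a) covers 9:e
floor of heap: 0:f, 1:e
completions by unplaced set U, small U first (add the entries for U minus each lowest piece of U):
  |U|=1: {10}:1
  |U|=2: {9,10}:1
  |U|=3: {8,9,10}:1
  |U|=4: {7,8,9,10}:1
  |U|=5: {4,7,8,9,10}:1  {6,7,8,9,10}:1
  |U|=6: {4,6,7,8,9,10}:2  {5,6,7,8,9,10}:1
  |U|=7: {4,5,6,7,8,9,10}:3
  |U|=8: {3,4,5,6,7,8,9,10}:3
  |U|=9: {1,3,4,5,6,7,8,9,10}:3  {2,3,4,5,6,7,8,9,10}:3
  start at 0(f): 6
  start at 1(e): 3
sum over floor = 9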